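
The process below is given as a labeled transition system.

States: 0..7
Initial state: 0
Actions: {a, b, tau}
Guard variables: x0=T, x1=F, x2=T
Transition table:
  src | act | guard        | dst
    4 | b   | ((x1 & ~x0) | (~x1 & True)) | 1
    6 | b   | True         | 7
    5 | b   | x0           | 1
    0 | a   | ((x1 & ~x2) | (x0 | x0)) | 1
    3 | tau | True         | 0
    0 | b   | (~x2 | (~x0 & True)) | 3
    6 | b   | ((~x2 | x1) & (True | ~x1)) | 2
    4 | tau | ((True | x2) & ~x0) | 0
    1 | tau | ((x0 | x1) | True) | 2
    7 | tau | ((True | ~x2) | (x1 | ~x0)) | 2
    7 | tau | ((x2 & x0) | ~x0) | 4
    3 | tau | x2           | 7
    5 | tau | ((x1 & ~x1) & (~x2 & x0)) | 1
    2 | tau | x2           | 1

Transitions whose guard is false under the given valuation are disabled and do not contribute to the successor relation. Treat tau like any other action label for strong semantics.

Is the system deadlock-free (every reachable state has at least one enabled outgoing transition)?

Answer: DEADLOCK-FREE

Working:
Reachable = {0,1,2}
  0: a→1  [1 out]
  1: tau→2  [1 out]
  2: tau→1  [1 out]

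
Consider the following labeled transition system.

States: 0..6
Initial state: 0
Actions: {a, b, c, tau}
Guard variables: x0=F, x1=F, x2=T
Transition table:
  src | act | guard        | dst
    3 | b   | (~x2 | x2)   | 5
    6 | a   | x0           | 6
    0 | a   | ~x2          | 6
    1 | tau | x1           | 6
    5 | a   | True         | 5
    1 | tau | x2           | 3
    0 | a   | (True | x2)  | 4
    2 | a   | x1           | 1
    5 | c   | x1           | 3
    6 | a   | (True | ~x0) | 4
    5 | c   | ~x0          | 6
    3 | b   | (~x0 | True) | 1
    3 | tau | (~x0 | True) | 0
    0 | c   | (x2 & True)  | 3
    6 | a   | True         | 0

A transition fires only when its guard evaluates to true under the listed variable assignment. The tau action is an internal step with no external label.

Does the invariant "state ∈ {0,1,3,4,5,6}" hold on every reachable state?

Safe = {0,1,3,4,5,6}
Reachable = {0,1,3,4,5,6}
  0: safe
  1: safe
  3: safe
  4: safe
  5: safe
  6: safe

Answer: INVARIANT HOLDS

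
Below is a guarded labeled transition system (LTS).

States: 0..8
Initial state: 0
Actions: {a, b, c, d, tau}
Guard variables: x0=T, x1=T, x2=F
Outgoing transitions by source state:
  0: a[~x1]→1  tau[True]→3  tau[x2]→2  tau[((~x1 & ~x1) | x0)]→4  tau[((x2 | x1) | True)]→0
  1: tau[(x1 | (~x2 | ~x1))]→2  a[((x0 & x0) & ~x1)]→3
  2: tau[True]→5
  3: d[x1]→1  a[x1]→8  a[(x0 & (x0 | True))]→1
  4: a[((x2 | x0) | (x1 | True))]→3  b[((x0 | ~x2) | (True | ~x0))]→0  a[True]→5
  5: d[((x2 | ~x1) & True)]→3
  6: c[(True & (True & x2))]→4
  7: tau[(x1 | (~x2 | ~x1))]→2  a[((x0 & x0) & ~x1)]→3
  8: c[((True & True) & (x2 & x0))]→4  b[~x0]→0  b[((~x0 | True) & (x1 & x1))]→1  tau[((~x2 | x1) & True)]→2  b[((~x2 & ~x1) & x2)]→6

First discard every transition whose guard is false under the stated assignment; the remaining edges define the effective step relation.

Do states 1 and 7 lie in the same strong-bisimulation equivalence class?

Compute ~ classes (split until stable):
  round 0: {{0,1,2,3,4,5,6,7,8}}
  round 1: {{0,1,2,7},{3},{4},{5,6},{8}}
  round 2: {{0},{1,7},{2},{3},{4},{5,6},{8}}
7 equivalence class(es) (converged in 3)
1∈{1,7}, 7∈{1,7}

Answer: BISIMILAR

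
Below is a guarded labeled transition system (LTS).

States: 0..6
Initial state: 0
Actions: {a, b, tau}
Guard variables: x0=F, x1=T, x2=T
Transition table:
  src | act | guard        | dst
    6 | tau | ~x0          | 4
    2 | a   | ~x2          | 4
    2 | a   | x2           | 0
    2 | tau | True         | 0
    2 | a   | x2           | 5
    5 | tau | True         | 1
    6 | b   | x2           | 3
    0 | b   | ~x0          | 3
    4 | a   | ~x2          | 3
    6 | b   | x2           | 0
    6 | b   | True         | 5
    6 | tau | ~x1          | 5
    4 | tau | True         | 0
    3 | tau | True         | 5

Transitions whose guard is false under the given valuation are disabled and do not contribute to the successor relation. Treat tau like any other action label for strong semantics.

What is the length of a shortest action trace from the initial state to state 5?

Answer: 2

Trace:
BFS to 5:
  L0 = {0}
  L1 = {3}
  L2 = {5}
depth(5)=2, e.g. b·tau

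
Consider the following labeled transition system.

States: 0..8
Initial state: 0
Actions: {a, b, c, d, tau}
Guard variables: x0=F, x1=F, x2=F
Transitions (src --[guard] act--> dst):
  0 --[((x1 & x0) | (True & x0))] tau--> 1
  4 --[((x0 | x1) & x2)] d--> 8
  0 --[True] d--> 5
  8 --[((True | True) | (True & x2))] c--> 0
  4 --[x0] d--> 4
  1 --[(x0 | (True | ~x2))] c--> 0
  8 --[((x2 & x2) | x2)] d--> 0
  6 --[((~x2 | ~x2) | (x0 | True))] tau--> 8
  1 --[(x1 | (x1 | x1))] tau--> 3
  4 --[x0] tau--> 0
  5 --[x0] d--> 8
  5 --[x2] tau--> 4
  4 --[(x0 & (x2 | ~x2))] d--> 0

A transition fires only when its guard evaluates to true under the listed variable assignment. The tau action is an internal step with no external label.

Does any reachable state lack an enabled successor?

Reachable = {0,5}
  0: d→5  [1 exit(s)]
  5: ∅  [deadlock]
Path to 5: d

Answer: DEADLOCK at state 5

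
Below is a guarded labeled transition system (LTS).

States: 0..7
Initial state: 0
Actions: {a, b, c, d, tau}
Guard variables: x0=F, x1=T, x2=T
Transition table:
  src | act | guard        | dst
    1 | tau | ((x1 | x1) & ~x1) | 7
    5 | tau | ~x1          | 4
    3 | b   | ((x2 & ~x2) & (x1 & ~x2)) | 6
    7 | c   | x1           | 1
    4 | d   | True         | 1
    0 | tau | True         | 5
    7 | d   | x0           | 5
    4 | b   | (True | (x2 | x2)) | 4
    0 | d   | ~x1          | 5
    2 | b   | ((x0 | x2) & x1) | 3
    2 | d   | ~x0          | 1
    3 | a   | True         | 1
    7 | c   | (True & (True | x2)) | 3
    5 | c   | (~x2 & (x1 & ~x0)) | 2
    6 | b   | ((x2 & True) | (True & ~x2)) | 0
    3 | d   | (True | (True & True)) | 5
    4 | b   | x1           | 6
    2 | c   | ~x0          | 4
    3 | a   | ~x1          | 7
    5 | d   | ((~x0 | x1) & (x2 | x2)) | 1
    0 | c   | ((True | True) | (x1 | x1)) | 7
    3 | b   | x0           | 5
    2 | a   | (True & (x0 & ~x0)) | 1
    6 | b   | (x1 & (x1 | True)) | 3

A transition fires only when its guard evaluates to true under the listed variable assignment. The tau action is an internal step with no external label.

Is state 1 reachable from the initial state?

Answer: REACHABLE

Trace:
15 transition(s) survive guard evaluation.
L0 = {0}
L1 = {5,7}  total {0,5,7}
L2 = {1,3}  total {0,1,3,5,7}
Reach set: {0,1,3,5,7}
Path to 1: tau·d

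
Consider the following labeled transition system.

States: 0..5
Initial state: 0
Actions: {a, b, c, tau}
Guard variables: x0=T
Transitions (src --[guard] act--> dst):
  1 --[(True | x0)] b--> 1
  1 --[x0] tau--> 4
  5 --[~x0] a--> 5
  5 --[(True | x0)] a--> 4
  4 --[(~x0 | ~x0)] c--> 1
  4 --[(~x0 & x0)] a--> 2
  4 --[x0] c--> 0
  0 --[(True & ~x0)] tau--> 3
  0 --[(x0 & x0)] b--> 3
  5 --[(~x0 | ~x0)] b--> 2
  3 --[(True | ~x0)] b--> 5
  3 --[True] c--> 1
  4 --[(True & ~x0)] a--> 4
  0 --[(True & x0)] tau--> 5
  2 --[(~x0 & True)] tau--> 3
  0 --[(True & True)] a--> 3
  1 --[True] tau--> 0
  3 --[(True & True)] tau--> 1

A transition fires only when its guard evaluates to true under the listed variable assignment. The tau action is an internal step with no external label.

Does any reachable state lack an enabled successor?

Reach set: {0,1,3,4,5}
  0: a→3  b→3  tau→5  [3 exit(s)]
  1: b→1  tau→0  tau→4  [3 exit(s)]
  3: b→5  c→1  tau→1  [3 exit(s)]
  4: c→0  [1 exit(s)]
  5: a→4  [1 exit(s)]

Answer: DEADLOCK-FREE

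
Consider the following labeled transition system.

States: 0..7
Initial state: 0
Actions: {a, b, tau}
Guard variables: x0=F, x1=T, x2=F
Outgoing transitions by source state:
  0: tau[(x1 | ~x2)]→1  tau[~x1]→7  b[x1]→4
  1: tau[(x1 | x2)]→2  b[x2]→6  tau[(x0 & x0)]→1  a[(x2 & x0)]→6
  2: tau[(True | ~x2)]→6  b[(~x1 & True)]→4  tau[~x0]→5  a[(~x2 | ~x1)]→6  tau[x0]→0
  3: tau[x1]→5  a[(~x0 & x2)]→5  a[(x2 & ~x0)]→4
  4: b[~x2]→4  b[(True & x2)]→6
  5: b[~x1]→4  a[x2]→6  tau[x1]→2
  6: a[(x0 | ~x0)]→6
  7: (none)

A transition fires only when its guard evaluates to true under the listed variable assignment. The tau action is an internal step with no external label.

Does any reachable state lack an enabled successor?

Reachable = {0,1,2,4,5,6}
  0: b→4  tau→1  [2 exit(s)]
  1: tau→2  [1 exit(s)]
  2: a→6  tau→5  tau→6  [3 exit(s)]
  4: b→4  [1 exit(s)]
  5: tau→2  [1 exit(s)]
  6: a→6  [1 exit(s)]

Answer: DEADLOCK-FREE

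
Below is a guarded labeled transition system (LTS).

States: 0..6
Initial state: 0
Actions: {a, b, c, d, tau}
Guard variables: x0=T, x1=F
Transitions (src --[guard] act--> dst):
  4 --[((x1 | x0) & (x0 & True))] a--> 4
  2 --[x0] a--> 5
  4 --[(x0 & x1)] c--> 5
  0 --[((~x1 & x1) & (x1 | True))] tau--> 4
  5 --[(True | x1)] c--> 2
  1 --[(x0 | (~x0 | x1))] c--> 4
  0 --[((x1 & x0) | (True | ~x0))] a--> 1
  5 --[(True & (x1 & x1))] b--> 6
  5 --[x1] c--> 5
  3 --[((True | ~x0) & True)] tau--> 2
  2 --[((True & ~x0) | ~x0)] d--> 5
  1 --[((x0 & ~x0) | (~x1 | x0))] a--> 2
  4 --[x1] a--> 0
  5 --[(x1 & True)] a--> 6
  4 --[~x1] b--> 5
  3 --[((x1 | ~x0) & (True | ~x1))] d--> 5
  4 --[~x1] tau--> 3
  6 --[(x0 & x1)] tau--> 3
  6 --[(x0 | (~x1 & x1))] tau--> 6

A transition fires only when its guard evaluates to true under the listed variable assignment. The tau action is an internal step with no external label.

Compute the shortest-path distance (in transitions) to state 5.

Answer: 3

Working:
BFS to 5:
  L0 = {0}
  L1 = {1}
  L2 = {2,4}
  L3 = {3,5}
depth(5)=3, e.g. a·a·a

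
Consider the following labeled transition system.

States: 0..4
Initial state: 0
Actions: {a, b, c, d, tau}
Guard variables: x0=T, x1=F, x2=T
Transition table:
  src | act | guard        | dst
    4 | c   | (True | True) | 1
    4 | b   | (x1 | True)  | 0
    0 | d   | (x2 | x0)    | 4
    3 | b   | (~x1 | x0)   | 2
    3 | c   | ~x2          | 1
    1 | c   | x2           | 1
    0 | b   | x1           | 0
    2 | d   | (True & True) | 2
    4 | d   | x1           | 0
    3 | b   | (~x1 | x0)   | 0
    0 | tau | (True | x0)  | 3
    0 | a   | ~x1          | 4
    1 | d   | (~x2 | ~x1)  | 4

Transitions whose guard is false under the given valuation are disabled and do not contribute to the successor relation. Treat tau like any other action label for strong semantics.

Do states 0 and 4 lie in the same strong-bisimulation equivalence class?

Answer: NOT BISIMILAR

Working:
Refine partition for ~:
  P[0] = {{0,1,2,3,4}}
  P[1] = {{0},{1},{2},{3},{4}}
stable after 2 split(s): 5 block(s)
[0]={0}  [4]={4}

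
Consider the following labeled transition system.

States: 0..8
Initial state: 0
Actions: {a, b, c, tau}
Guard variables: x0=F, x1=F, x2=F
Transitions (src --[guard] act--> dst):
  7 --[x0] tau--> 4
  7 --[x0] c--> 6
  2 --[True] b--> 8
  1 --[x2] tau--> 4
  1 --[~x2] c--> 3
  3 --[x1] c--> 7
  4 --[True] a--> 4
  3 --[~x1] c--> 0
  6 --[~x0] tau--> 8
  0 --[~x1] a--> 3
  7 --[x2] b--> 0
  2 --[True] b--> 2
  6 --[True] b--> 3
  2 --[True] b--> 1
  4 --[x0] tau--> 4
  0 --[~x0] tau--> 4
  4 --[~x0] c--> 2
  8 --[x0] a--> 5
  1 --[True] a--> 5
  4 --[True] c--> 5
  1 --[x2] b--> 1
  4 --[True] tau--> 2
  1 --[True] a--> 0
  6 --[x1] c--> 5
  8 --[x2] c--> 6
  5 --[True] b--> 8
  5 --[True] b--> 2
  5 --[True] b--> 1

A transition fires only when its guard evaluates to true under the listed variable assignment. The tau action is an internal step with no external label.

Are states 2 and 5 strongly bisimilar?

Bisimulation quotient by refinement:
  round 0: {{0,1,2,3,4,5,6,7,8}}
  round 1: {{0},{1},{2,5},{3},{4},{6},{7,8}}
Fixed point at round 2; 7 class(es).
[2]={2,5}  [5]={2,5}

Answer: BISIMILAR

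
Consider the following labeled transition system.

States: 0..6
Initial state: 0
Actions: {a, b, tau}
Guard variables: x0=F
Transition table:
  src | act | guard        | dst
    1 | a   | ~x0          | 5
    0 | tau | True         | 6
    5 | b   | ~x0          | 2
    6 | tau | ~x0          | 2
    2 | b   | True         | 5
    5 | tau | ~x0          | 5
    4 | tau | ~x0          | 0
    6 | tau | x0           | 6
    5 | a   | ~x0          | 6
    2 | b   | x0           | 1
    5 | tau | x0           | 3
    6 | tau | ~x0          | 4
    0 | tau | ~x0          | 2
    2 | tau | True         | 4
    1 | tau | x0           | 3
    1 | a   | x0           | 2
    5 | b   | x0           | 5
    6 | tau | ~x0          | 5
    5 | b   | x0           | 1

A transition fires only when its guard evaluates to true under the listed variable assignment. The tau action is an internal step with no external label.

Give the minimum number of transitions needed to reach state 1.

Answer: UNREACHABLE

Working:
Breadth-first toward 1:
  Layer 0: {0}
  Layer 1: {2,6}
  Layer 2: {4,5}
1 never appears.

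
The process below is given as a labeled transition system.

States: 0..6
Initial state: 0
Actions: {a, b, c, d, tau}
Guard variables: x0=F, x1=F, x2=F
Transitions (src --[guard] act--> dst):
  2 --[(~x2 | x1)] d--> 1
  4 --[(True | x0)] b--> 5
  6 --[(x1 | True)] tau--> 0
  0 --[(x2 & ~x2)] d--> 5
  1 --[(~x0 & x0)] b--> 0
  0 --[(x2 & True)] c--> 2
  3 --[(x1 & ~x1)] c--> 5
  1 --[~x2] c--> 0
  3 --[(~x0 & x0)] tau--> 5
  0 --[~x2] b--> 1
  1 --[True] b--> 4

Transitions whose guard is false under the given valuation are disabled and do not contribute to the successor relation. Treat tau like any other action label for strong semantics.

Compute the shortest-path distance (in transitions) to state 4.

Answer: 2

Trace:
BFS to 4:
  depth 0: {0}
  depth 1: {1}
  depth 2: {4}
first hit 4 at d=2 via b·b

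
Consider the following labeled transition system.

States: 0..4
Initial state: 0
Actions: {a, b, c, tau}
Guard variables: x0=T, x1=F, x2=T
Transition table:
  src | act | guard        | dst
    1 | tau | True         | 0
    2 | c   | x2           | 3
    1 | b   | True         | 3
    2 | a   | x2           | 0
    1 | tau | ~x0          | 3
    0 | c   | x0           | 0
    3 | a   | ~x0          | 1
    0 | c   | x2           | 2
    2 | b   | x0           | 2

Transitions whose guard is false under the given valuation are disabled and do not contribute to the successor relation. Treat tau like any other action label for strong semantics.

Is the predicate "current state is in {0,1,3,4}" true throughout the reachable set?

Answer: INVARIANT VIOLATED at state 2

Analysis:
Inv-set: {0,1,3,4}
R = {0,2,3}
  0: safe
  2: outside
  3: safe
counterexample path to 2: c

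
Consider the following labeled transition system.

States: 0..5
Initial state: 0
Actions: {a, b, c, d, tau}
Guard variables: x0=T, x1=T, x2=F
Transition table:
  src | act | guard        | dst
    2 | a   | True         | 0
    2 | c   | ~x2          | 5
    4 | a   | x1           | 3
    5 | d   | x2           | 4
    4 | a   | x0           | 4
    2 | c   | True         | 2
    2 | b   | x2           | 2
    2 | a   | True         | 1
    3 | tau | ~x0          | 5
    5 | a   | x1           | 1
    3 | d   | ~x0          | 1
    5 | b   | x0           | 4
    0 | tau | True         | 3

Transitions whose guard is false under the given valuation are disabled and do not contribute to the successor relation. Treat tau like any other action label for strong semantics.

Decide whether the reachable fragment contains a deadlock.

Answer: DEADLOCK at state 3

Trace:
Reachable = {0,3}
  0: tau→3  [deg 1]
  3: ∅  [STUCK]
witness 3: tau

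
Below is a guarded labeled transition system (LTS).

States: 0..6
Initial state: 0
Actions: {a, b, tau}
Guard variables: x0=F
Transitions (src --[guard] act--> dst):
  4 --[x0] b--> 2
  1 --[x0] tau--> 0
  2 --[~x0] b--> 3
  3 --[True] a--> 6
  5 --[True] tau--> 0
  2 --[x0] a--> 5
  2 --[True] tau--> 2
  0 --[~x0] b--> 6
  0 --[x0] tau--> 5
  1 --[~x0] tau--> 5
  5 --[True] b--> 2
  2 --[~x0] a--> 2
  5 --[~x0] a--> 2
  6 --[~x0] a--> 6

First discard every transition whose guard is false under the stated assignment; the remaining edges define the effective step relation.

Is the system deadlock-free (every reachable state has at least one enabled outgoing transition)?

Answer: DEADLOCK-FREE

Analysis:
R = {0,6}
  0: b→6  [1 exit(s)]
  6: a→6  [1 exit(s)]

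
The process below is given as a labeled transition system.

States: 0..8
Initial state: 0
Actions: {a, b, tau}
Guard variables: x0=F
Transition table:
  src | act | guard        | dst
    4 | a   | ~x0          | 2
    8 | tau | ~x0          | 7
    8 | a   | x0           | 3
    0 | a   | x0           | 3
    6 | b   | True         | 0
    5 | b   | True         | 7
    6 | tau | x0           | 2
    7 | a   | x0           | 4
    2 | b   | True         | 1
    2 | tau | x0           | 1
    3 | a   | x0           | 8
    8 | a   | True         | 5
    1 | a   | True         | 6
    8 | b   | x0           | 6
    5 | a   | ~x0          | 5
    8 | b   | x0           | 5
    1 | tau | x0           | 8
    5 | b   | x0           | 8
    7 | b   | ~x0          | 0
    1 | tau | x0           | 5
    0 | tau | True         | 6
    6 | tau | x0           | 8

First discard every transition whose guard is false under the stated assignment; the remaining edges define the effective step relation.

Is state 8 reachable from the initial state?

After dropping false guards: 10 live edges.
depth 0: {0}
depth 1: {6}  now seen {0,6}
Reachable = {0,6}

Answer: UNREACHABLE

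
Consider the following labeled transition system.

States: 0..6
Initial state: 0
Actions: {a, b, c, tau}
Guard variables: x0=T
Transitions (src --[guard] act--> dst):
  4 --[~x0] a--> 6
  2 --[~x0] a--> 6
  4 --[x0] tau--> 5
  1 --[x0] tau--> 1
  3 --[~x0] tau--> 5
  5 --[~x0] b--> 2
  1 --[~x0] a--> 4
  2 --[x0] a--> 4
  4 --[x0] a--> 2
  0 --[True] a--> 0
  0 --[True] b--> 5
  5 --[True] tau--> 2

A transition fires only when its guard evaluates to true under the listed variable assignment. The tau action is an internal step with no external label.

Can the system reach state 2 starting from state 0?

7 transition(s) survive guard evaluation.
Layer 0: {0}
Layer 1: {5}  total {0,5}
Layer 2: {2}  total {0,2,5}
Layer 3: {4}  total {0,2,4,5}
R = {0,2,4,5}
trace reaching 2: b·tau

Answer: REACHABLE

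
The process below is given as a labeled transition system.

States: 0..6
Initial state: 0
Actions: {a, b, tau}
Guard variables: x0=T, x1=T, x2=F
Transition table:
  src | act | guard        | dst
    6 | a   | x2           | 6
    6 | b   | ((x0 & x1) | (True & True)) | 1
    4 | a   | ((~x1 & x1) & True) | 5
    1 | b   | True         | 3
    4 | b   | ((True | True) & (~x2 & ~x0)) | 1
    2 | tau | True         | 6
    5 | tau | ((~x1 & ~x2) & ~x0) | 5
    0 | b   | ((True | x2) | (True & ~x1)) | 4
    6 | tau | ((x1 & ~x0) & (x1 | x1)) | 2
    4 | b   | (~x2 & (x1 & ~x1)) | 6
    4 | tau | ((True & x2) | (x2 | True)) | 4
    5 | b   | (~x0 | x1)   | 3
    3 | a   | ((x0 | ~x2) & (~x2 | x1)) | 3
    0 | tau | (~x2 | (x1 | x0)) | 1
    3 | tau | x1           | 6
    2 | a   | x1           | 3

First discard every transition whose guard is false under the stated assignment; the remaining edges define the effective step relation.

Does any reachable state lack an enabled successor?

R = {0,1,3,4,6}
  0: b→4  tau→1  [2 out]
  1: b→3  [1 out]
  3: a→3  tau→6  [2 out]
  4: tau→4  [1 out]
  6: b→1  [1 out]

Answer: DEADLOCK-FREE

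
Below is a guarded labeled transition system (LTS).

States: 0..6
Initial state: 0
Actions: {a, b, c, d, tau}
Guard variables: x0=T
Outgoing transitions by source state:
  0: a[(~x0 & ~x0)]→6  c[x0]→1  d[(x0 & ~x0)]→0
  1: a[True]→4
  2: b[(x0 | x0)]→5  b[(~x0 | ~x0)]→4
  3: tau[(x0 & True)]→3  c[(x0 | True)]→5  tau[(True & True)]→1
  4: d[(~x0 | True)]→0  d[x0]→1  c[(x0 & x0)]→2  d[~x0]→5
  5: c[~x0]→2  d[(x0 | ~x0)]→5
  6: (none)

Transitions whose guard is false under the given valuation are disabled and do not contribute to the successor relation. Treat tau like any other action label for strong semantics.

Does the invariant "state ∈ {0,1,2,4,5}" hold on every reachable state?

Answer: INVARIANT HOLDS

Trace:
Safe = {0,1,2,4,5}
Reachable = {0,1,2,4,5}
  0: ok
  1: ok
  2: ok
  4: ok
  5: ok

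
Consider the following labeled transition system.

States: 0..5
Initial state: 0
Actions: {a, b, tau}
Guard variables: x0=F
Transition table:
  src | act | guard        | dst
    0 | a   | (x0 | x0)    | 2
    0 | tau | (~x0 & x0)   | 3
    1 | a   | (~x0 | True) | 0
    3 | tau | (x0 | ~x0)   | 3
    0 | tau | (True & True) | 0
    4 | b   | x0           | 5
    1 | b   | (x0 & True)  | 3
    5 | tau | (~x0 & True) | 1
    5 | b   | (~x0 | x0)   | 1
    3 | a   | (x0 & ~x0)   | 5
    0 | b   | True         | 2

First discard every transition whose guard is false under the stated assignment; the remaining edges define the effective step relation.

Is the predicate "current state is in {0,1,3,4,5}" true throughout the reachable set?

Answer: INVARIANT VIOLATED at state 2

Analysis:
Allowed set {0,1,3,4,5}
R = {0,2}
  0: ok
  2: ✗ unsafe
counterexample path to 2: b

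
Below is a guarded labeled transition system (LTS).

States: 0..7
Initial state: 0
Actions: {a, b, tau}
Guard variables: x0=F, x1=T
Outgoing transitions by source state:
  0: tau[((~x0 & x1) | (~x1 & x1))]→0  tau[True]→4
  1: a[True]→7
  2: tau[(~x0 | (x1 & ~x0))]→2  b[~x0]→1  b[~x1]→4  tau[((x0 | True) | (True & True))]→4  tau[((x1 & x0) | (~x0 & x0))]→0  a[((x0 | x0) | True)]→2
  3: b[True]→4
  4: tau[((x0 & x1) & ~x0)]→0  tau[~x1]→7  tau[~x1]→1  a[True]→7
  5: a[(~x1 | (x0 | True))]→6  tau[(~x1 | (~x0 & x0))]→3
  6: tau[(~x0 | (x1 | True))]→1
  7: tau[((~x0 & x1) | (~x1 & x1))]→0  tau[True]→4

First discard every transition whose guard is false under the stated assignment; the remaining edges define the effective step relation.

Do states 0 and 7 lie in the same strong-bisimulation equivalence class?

Answer: BISIMILAR

Trace:
Bisimulation quotient by refinement:
  round 0: {{0,1,2,3,4,5,6,7}}
  round 1: {{0,6,7},{1,4,5},{2},{3}}
  round 2: {{0,7},{1,4,5},{2},{3},{6}}
  round 3: {{0,7},{1,4},{2},{3},{5},{6}}
Fixed point at round 4; 6 class(es).
[0]={0,7}  [7]={0,7}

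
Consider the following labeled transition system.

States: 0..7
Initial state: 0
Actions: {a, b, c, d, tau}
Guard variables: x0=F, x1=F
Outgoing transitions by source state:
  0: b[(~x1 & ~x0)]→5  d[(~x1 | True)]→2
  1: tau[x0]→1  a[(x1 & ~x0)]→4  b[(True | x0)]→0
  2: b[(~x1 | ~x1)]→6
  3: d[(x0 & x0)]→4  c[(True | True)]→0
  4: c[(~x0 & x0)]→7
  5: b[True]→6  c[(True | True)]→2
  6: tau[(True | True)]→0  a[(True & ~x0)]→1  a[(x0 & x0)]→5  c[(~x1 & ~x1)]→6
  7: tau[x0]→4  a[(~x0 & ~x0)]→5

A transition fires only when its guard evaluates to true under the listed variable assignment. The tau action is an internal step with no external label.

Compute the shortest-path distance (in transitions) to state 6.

Layered search for 6:
  L0 = {0}
  L1 = {2,5}
  L2 = {6}
6 enters at depth 2; path b·b

Answer: 2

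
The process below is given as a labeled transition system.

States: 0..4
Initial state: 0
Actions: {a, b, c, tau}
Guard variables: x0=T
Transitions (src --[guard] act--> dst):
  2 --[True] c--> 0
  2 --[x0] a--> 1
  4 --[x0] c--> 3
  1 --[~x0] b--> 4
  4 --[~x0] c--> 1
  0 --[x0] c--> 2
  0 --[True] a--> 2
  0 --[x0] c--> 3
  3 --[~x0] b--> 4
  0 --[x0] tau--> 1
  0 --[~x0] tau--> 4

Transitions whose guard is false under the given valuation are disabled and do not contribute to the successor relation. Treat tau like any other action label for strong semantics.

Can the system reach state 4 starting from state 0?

Answer: UNREACHABLE

Working:
7 transition(s) survive guard evaluation.
depth 0: {0}
depth 1: {1,2,3}  total {0,1,2,3}
R = {0,1,2,3}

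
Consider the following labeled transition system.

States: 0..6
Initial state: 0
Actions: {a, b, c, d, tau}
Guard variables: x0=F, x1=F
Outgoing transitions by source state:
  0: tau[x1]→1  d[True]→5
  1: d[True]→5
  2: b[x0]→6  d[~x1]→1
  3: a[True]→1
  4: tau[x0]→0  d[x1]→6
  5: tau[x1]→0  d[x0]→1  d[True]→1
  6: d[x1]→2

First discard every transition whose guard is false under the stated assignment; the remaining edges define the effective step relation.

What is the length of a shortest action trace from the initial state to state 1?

BFS to 1:
  L0 = {0}
  L1 = {5}
  L2 = {1}
depth(1)=2, e.g. d·d

Answer: 2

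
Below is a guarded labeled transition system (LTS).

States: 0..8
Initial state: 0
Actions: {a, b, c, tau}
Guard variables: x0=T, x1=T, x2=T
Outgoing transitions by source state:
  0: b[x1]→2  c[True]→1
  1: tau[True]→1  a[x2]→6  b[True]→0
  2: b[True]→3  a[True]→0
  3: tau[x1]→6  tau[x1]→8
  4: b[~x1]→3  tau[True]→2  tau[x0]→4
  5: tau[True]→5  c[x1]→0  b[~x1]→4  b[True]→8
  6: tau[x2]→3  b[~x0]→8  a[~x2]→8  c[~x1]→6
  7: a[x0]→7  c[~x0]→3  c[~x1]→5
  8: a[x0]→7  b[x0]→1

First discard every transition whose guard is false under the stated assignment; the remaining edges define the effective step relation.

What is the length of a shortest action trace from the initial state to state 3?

Answer: 2

Working:
BFS to 3:
  L0 = {0}
  L1 = {1,2}
  L2 = {3,6}
3 enters at depth 2; path b·b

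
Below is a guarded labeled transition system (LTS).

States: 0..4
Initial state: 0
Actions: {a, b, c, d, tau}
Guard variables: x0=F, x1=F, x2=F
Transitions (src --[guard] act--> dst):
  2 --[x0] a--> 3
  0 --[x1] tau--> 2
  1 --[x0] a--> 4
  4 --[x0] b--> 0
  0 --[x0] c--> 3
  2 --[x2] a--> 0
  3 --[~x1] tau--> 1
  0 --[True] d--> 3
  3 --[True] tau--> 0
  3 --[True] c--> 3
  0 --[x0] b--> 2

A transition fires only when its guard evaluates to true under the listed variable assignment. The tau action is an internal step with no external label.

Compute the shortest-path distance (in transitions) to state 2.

Layered search for 2:
  Layer 0: {0}
  Layer 1: {3}
  Layer 2: {1}
2 never appears.

Answer: UNREACHABLE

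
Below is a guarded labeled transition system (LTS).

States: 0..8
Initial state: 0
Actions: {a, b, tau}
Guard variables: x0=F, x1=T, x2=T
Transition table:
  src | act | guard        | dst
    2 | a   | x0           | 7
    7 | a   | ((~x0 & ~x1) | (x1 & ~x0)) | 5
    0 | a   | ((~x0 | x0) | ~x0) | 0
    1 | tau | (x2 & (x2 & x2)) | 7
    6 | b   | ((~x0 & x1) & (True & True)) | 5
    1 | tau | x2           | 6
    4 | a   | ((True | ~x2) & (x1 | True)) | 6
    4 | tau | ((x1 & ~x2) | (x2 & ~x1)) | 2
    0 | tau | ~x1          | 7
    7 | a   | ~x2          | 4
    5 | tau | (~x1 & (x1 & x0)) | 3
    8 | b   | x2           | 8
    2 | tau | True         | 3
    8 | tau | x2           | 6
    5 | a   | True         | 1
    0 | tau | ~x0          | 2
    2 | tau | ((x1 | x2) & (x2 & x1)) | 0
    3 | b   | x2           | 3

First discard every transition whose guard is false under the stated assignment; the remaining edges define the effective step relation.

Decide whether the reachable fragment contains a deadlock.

R = {0,2,3}
  0: a→0  tau→2  [2 exit(s)]
  2: tau→0  tau→3  [2 exit(s)]
  3: b→3  [1 exit(s)]

Answer: DEADLOCK-FREE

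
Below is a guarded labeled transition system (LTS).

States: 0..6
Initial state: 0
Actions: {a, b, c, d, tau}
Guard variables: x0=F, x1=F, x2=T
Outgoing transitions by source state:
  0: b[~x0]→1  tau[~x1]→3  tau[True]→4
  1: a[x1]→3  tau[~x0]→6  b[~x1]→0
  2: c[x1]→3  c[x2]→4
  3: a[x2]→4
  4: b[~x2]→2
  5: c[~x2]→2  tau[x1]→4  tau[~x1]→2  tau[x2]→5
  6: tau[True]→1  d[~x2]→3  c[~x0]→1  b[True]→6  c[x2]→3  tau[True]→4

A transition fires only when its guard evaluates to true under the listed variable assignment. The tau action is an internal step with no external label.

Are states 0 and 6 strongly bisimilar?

Answer: NOT BISIMILAR

Analysis:
Refine partition for ~:
  P[0] = {{0,1,2,3,4,5,6}}
  P[1] = {{0,1},{2},{3},{4},{5},{6}}
  P[2] = {{0},{1},{2},{3},{4},{5},{6}}
Fixed point at round 3; 7 class(es).
class of 0: {0}; class of 6: {6}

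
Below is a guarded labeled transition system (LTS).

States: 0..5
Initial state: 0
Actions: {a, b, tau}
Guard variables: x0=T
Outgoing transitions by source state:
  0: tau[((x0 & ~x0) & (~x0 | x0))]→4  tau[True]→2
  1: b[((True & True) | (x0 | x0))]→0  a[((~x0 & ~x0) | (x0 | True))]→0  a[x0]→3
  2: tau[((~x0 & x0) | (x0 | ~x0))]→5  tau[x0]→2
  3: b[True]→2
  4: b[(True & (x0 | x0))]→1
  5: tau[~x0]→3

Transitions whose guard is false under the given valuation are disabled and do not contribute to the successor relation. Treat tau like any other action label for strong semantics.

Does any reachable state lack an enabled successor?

Reach set: {0,2,5}
  0: tau→2  [deg 1]
  2: tau→2  tau→5  [deg 2]
  5: ∅  [STUCK]
witness 5: tau·tau

Answer: DEADLOCK at state 5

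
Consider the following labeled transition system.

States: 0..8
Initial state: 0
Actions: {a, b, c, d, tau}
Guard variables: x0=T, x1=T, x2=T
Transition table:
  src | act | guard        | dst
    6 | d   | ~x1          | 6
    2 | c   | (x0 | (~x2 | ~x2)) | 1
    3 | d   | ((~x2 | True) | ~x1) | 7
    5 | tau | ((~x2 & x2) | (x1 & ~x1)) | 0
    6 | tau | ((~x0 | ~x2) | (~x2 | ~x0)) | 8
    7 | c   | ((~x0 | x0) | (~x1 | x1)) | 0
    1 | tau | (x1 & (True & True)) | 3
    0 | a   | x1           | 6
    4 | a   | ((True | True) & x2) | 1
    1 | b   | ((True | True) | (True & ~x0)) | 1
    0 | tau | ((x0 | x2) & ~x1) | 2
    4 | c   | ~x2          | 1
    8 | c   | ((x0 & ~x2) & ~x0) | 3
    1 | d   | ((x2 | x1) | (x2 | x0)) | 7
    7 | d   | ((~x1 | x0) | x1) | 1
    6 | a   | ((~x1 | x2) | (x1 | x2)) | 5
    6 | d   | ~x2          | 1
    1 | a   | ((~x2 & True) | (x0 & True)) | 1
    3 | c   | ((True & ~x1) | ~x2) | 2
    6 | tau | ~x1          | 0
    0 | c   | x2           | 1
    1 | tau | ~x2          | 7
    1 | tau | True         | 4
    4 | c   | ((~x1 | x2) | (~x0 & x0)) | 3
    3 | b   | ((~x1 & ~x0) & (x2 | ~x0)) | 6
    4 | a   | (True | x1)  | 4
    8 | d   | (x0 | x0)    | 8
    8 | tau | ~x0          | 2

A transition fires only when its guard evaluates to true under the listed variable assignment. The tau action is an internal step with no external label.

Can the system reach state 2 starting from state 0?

Answer: UNREACHABLE

Working:
Guard filter leaves 16 enabled edge(s).
Layer 0: {0}
Layer 1: {1,6}  total {0,1,6}
Layer 2: {3,4,5,7}  total {0,1,3,4,5,6,7}
Reachable = {0,1,3,4,5,6,7}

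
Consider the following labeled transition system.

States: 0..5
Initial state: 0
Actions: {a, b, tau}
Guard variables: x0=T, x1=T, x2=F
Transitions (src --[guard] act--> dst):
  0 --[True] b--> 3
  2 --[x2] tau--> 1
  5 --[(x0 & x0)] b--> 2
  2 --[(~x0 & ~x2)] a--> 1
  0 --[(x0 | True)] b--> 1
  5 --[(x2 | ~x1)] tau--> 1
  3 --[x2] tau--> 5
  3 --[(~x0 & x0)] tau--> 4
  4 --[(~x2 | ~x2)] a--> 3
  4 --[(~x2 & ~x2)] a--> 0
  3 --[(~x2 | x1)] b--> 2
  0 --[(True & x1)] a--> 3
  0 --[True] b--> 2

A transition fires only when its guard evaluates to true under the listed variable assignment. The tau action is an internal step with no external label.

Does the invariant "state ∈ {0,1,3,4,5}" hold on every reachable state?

Answer: INVARIANT VIOLATED at state 2

Working:
Inv-set: {0,1,3,4,5}
Reachable = {0,1,2,3}
  0: safe
  1: safe
  2: outside
  3: safe
reach 2 via b — violates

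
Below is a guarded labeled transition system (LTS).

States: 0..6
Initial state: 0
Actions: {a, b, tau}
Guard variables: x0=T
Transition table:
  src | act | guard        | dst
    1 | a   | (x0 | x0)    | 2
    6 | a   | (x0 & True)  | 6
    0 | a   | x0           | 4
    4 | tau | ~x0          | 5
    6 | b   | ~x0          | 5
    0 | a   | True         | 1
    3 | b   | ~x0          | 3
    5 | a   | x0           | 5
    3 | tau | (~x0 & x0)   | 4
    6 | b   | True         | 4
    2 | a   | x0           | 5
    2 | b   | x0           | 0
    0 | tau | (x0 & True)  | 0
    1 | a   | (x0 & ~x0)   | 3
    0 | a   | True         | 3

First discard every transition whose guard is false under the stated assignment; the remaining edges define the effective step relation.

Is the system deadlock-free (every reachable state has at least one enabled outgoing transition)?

Answer: DEADLOCK at state 3

Trace:
Reach set: {0,1,2,3,4,5}
  0: a→1  a→3  a→4  tau→0  [4 exit(s)]
  1: a→2  [1 exit(s)]
  2: a→5  b→0  [2 exit(s)]
  3: ∅  [no exit]
  4: ∅  [no exit]
  5: a→5  [1 exit(s)]
Path to 3: a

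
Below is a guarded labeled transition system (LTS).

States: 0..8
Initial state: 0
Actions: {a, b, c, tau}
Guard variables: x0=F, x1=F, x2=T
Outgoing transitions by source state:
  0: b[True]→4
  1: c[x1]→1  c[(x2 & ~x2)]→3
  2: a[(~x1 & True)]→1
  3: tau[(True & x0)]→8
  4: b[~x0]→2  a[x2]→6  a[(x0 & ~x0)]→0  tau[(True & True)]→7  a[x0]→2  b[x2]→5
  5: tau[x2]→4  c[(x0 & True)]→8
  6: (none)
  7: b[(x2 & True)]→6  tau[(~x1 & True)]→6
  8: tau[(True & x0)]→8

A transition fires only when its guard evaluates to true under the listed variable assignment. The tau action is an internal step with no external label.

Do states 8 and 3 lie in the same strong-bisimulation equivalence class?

Answer: BISIMILAR

Analysis:
Bisimulation quotient by refinement:
  π0 = {{0,1,2,3,4,5,6,7,8}}
  π1 = {{0},{1,3,6,8},{2},{4},{5},{7}}
6 equivalence class(es) (converged in 2)
8∈{1,3,6,8}, 3∈{1,3,6,8}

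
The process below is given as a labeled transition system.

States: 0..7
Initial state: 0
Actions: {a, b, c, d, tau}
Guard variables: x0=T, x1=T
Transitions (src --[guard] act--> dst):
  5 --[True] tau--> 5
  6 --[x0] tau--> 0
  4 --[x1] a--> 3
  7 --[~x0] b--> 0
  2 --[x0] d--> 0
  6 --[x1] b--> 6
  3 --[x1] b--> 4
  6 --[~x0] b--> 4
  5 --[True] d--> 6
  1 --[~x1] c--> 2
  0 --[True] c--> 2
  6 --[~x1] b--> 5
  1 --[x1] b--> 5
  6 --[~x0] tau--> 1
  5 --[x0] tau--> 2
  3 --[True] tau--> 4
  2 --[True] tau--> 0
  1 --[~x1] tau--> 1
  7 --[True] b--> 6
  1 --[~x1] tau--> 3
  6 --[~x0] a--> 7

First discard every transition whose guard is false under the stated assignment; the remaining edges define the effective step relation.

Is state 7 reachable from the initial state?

After dropping false guards: 13 live edges.
depth 0: {0}
depth 1: {2}  cumulative {0,2}
R = {0,2}

Answer: UNREACHABLE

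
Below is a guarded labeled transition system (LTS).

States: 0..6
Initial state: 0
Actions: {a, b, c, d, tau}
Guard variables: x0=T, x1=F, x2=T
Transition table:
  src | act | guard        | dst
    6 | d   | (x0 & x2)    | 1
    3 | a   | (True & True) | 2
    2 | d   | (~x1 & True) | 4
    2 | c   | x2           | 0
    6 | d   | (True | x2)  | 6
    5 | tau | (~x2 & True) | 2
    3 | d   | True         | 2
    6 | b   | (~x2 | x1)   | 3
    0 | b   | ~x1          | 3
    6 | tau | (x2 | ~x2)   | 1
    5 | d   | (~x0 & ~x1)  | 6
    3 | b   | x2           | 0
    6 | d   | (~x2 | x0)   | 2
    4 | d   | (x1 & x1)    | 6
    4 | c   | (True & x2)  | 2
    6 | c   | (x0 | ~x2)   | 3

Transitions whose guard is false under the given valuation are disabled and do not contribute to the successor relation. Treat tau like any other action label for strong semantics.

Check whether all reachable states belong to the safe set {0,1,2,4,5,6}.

Answer: INVARIANT VIOLATED at state 3

Trace:
Allowed set {0,1,2,4,5,6}
Reach set: {0,2,3,4}
  0: ✓
  2: ✓
  3: ✗ unsafe
  4: ✓
counterexample path to 3: b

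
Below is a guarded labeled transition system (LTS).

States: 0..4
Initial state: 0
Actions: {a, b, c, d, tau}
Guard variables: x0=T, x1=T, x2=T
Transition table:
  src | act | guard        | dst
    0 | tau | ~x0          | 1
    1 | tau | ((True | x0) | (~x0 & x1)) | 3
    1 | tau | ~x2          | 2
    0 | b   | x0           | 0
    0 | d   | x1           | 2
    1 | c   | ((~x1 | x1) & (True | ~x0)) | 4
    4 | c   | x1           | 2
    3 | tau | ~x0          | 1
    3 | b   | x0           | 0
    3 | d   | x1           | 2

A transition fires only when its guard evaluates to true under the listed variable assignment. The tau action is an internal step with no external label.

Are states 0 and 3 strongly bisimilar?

Bisimulation quotient by refinement:
  π0 = {{0,1,2,3,4}}
  π1 = {{0,3},{1},{2},{4}}
Fixed point at round 2; 4 class(es).
[0]={0,3}  [3]={0,3}

Answer: BISIMILAR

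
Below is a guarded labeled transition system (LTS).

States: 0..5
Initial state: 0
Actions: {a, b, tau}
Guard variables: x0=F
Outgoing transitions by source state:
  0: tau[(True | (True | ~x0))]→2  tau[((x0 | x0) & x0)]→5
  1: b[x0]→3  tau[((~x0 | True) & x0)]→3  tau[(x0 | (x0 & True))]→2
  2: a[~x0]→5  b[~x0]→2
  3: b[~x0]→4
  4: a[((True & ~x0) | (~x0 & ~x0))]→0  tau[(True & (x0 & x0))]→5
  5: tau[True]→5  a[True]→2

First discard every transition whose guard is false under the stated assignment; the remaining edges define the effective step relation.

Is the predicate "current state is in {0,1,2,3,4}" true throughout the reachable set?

Allowed set {0,1,2,3,4}
Reach set: {0,2,5}
  0: ✓
  2: ✓
  5: VIOLATES
witness against invariant: tau·a → 5

Answer: INVARIANT VIOLATED at state 5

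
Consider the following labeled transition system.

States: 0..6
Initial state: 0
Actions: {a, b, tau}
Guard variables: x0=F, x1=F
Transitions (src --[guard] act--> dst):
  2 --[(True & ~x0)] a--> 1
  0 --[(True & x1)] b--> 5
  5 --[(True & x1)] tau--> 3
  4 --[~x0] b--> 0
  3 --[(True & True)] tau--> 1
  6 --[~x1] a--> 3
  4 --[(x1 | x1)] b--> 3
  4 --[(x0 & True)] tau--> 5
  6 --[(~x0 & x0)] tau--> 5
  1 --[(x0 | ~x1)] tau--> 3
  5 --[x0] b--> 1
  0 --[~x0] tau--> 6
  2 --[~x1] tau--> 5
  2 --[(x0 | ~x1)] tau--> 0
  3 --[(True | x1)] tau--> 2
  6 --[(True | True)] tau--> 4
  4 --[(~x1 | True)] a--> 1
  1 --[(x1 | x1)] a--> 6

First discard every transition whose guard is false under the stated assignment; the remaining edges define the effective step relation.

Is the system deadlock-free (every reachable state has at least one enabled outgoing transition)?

Reach set: {0,1,2,3,4,5,6}
  0: tau→6  [deg 1]
  1: tau→3  [deg 1]
  2: a→1  tau→0  tau→5  [deg 3]
  3: tau→1  tau→2  [deg 2]
  4: a→1  b→0  [deg 2]
  5: ∅  [no exit]
  6: a→3  tau→4  [deg 2]
trace reaching 5: tau·a·tau·tau

Answer: DEADLOCK at state 5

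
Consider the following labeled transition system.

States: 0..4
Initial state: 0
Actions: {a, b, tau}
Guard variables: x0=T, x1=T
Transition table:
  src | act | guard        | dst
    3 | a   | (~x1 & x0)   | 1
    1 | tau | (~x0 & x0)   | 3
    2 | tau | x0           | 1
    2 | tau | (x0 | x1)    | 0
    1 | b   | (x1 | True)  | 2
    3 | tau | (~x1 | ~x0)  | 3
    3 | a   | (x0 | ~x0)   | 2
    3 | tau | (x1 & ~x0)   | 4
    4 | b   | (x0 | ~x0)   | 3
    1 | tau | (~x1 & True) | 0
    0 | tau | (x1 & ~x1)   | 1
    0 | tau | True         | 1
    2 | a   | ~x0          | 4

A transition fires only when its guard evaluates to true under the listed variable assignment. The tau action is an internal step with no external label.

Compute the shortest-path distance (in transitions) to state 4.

Layered search for 4:
  depth 0: {0}
  depth 1: {1}
  depth 2: {2}
4 never appears.

Answer: UNREACHABLE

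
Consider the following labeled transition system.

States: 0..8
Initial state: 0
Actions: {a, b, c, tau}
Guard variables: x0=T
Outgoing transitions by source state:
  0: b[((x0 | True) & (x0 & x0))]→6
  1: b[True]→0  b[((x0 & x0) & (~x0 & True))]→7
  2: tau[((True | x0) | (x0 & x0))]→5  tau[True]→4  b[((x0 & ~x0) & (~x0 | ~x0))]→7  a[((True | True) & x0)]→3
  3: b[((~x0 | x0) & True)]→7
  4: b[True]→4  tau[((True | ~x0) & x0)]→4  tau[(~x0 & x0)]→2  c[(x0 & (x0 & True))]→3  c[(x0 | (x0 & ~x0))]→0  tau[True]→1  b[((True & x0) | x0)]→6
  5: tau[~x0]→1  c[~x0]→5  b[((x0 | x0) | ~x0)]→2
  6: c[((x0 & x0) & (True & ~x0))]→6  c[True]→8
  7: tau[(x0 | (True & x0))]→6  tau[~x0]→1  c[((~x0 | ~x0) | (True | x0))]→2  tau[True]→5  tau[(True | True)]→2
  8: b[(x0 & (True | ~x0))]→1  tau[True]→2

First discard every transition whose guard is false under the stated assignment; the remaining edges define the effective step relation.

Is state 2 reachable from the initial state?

Answer: REACHABLE

Working:
Guard filter leaves 20 enabled edge(s).
L0 = {0}
L1 = {6}  total {0,6}
L2 = {8}  total {0,6,8}
L3 = {1,2}  total {0,1,2,6,8}
L4 = {3,4,5}  total {0,1,2,3,4,5,6,8}
L5 = {7}  total {0,1,2,3,4,5,6,7,8}
Reach set: {0,1,2,3,4,5,6,7,8}
Path to 2: b·c·tau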